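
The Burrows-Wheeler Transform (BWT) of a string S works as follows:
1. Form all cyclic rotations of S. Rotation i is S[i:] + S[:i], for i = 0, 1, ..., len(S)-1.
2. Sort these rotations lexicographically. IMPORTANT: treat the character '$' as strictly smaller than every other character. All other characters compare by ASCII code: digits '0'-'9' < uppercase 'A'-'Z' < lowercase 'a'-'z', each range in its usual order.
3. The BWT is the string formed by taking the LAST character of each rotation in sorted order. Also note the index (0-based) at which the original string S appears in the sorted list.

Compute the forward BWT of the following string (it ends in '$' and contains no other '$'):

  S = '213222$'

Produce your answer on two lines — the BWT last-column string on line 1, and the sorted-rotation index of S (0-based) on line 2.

Answer: 222$231
3

Derivation:
All 7 rotations (rotation i = S[i:]+S[:i]):
  rot[0] = 213222$
  rot[1] = 13222$2
  rot[2] = 3222$21
  rot[3] = 222$213
  rot[4] = 22$2132
  rot[5] = 2$21322
  rot[6] = $213222
Sorted (with $ < everything):
  sorted[0] = $213222  (last char: '2')
  sorted[1] = 13222$2  (last char: '2')
  sorted[2] = 2$21322  (last char: '2')
  sorted[3] = 213222$  (last char: '$')
  sorted[4] = 22$2132  (last char: '2')
  sorted[5] = 222$213  (last char: '3')
  sorted[6] = 3222$21  (last char: '1')
Last column: 222$231
Original string S is at sorted index 3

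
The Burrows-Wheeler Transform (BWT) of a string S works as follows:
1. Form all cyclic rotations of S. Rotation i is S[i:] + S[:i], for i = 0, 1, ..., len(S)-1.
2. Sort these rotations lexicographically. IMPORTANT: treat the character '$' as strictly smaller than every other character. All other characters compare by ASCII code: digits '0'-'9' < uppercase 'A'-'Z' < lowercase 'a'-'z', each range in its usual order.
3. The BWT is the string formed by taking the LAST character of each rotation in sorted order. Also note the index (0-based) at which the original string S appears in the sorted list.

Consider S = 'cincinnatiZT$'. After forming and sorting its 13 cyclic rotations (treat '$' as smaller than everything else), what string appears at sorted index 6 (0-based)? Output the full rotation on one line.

All 13 rotations (rotation i = S[i:]+S[:i]):
  rot[0] = cincinnatiZT$
  rot[1] = incinnatiZT$c
  rot[2] = ncinnatiZT$ci
  rot[3] = cinnatiZT$cin
  rot[4] = innatiZT$cinc
  rot[5] = nnatiZT$cinci
  rot[6] = natiZT$cincin
  rot[7] = atiZT$cincinn
  rot[8] = tiZT$cincinna
  rot[9] = iZT$cincinnat
  rot[10] = ZT$cincinnati
  rot[11] = T$cincinnatiZ
  rot[12] = $cincinnatiZT
Sorted (with $ < everything):
  sorted[0] = $cincinnatiZT
  sorted[1] = T$cincinnatiZ
  sorted[2] = ZT$cincinnati
  sorted[3] = atiZT$cincinn
  sorted[4] = cincinnatiZT$
  sorted[5] = cinnatiZT$cin
  sorted[6] = iZT$cincinnat
  sorted[7] = incinnatiZT$c
  sorted[8] = innatiZT$cinc
  sorted[9] = natiZT$cincin
  sorted[10] = ncinnatiZT$ci
  sorted[11] = nnatiZT$cinci
  sorted[12] = tiZT$cincinna
sorted[6] = iZT$cincinnat

Answer: iZT$cincinnat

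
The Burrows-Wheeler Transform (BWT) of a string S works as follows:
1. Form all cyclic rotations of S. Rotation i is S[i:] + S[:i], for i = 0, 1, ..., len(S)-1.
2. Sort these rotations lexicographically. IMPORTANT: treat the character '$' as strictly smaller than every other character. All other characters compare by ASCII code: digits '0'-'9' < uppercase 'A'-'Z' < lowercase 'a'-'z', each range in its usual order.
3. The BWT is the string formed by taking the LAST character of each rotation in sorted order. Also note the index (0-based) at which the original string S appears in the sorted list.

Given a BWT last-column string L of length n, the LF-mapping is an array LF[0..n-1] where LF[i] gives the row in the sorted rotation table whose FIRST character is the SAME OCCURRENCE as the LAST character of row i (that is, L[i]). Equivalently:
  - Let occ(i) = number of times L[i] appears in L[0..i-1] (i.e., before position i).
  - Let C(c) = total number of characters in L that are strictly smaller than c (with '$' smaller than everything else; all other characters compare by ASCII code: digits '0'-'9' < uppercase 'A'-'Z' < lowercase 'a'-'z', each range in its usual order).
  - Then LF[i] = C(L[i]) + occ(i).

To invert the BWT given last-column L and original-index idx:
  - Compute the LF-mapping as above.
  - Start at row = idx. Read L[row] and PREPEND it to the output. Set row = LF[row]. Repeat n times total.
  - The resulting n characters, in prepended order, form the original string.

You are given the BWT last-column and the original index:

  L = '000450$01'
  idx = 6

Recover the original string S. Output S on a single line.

Answer: 15004000$

Derivation:
LF mapping: 1 2 3 7 8 4 0 5 6
Walk LF starting at row 6, prepending L[row]:
  step 1: row=6, L[6]='$', prepend. Next row=LF[6]=0
  step 2: row=0, L[0]='0', prepend. Next row=LF[0]=1
  step 3: row=1, L[1]='0', prepend. Next row=LF[1]=2
  step 4: row=2, L[2]='0', prepend. Next row=LF[2]=3
  step 5: row=3, L[3]='4', prepend. Next row=LF[3]=7
  step 6: row=7, L[7]='0', prepend. Next row=LF[7]=5
  step 7: row=5, L[5]='0', prepend. Next row=LF[5]=4
  step 8: row=4, L[4]='5', prepend. Next row=LF[4]=8
  step 9: row=8, L[8]='1', prepend. Next row=LF[8]=6
Reversed output: 15004000$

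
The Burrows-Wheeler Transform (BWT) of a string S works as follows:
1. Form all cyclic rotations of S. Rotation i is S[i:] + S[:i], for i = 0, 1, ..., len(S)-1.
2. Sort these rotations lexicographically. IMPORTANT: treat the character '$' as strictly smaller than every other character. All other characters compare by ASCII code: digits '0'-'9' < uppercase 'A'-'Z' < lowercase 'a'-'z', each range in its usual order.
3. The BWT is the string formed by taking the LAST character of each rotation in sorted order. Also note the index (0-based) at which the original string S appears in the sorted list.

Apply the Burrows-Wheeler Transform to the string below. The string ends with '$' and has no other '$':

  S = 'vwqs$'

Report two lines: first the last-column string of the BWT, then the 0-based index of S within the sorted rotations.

All 5 rotations (rotation i = S[i:]+S[:i]):
  rot[0] = vwqs$
  rot[1] = wqs$v
  rot[2] = qs$vw
  rot[3] = s$vwq
  rot[4] = $vwqs
Sorted (with $ < everything):
  sorted[0] = $vwqs  (last char: 's')
  sorted[1] = qs$vw  (last char: 'w')
  sorted[2] = s$vwq  (last char: 'q')
  sorted[3] = vwqs$  (last char: '$')
  sorted[4] = wqs$v  (last char: 'v')
Last column: swq$v
Original string S is at sorted index 3

Answer: swq$v
3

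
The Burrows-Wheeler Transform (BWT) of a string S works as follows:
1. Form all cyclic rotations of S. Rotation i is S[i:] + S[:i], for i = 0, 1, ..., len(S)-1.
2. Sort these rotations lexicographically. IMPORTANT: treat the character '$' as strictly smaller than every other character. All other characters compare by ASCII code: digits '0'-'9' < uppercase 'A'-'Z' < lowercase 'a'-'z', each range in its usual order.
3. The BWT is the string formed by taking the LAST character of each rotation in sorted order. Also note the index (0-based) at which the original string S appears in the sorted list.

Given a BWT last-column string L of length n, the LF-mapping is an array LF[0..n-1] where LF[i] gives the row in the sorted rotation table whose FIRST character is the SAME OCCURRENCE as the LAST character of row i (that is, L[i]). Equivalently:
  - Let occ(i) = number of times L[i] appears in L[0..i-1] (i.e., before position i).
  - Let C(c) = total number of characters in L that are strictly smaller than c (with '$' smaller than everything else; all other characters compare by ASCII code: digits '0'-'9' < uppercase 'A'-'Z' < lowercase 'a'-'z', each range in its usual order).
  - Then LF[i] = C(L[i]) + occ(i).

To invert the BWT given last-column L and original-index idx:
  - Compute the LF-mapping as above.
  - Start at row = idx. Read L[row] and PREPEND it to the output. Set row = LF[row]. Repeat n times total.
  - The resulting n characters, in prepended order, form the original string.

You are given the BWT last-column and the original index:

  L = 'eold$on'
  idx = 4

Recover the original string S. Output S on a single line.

LF mapping: 2 5 3 1 0 6 4
Walk LF starting at row 4, prepending L[row]:
  step 1: row=4, L[4]='$', prepend. Next row=LF[4]=0
  step 2: row=0, L[0]='e', prepend. Next row=LF[0]=2
  step 3: row=2, L[2]='l', prepend. Next row=LF[2]=3
  step 4: row=3, L[3]='d', prepend. Next row=LF[3]=1
  step 5: row=1, L[1]='o', prepend. Next row=LF[1]=5
  step 6: row=5, L[5]='o', prepend. Next row=LF[5]=6
  step 7: row=6, L[6]='n', prepend. Next row=LF[6]=4
Reversed output: noodle$

Answer: noodle$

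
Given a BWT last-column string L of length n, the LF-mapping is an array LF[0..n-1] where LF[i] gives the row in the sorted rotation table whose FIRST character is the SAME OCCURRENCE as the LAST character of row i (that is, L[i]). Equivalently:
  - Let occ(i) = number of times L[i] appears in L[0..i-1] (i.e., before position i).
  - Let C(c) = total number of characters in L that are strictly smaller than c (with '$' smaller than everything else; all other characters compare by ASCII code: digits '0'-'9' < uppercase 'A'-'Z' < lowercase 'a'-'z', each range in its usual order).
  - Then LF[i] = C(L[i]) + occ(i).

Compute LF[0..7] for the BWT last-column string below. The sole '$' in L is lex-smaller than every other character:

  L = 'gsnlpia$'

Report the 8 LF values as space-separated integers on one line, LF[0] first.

Answer: 2 7 5 4 6 3 1 0

Derivation:
Char counts: '$':1, 'a':1, 'g':1, 'i':1, 'l':1, 'n':1, 'p':1, 's':1
C (first-col start): C('$')=0, C('a')=1, C('g')=2, C('i')=3, C('l')=4, C('n')=5, C('p')=6, C('s')=7
L[0]='g': occ=0, LF[0]=C('g')+0=2+0=2
L[1]='s': occ=0, LF[1]=C('s')+0=7+0=7
L[2]='n': occ=0, LF[2]=C('n')+0=5+0=5
L[3]='l': occ=0, LF[3]=C('l')+0=4+0=4
L[4]='p': occ=0, LF[4]=C('p')+0=6+0=6
L[5]='i': occ=0, LF[5]=C('i')+0=3+0=3
L[6]='a': occ=0, LF[6]=C('a')+0=1+0=1
L[7]='$': occ=0, LF[7]=C('$')+0=0+0=0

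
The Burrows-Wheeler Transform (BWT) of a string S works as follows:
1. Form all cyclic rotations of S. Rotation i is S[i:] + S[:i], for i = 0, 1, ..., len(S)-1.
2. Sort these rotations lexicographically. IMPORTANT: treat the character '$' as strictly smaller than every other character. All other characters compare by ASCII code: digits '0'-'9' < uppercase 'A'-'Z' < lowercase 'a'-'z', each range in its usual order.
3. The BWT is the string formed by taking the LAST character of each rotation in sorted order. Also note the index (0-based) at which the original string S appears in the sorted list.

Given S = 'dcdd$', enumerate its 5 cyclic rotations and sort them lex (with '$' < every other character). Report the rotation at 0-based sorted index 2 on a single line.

All 5 rotations (rotation i = S[i:]+S[:i]):
  rot[0] = dcdd$
  rot[1] = cdd$d
  rot[2] = dd$dc
  rot[3] = d$dcd
  rot[4] = $dcdd
Sorted (with $ < everything):
  sorted[0] = $dcdd
  sorted[1] = cdd$d
  sorted[2] = d$dcd
  sorted[3] = dcdd$
  sorted[4] = dd$dc
sorted[2] = d$dcd

Answer: d$dcd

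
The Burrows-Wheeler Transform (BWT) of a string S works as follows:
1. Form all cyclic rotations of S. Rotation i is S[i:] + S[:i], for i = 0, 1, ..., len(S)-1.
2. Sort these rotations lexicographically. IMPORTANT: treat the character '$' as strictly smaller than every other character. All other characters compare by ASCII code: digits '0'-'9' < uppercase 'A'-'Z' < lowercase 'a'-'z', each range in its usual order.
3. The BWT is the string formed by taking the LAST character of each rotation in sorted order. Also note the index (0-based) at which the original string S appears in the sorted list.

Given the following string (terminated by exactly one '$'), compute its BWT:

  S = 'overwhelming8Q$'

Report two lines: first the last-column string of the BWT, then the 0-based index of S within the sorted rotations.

Answer: Qg8hvnwmeli$eor
11

Derivation:
All 15 rotations (rotation i = S[i:]+S[:i]):
  rot[0] = overwhelming8Q$
  rot[1] = verwhelming8Q$o
  rot[2] = erwhelming8Q$ov
  rot[3] = rwhelming8Q$ove
  rot[4] = whelming8Q$over
  rot[5] = helming8Q$overw
  rot[6] = elming8Q$overwh
  rot[7] = lming8Q$overwhe
  rot[8] = ming8Q$overwhel
  rot[9] = ing8Q$overwhelm
  rot[10] = ng8Q$overwhelmi
  rot[11] = g8Q$overwhelmin
  rot[12] = 8Q$overwhelming
  rot[13] = Q$overwhelming8
  rot[14] = $overwhelming8Q
Sorted (with $ < everything):
  sorted[0] = $overwhelming8Q  (last char: 'Q')
  sorted[1] = 8Q$overwhelming  (last char: 'g')
  sorted[2] = Q$overwhelming8  (last char: '8')
  sorted[3] = elming8Q$overwh  (last char: 'h')
  sorted[4] = erwhelming8Q$ov  (last char: 'v')
  sorted[5] = g8Q$overwhelmin  (last char: 'n')
  sorted[6] = helming8Q$overw  (last char: 'w')
  sorted[7] = ing8Q$overwhelm  (last char: 'm')
  sorted[8] = lming8Q$overwhe  (last char: 'e')
  sorted[9] = ming8Q$overwhel  (last char: 'l')
  sorted[10] = ng8Q$overwhelmi  (last char: 'i')
  sorted[11] = overwhelming8Q$  (last char: '$')
  sorted[12] = rwhelming8Q$ove  (last char: 'e')
  sorted[13] = verwhelming8Q$o  (last char: 'o')
  sorted[14] = whelming8Q$over  (last char: 'r')
Last column: Qg8hvnwmeli$eor
Original string S is at sorted index 11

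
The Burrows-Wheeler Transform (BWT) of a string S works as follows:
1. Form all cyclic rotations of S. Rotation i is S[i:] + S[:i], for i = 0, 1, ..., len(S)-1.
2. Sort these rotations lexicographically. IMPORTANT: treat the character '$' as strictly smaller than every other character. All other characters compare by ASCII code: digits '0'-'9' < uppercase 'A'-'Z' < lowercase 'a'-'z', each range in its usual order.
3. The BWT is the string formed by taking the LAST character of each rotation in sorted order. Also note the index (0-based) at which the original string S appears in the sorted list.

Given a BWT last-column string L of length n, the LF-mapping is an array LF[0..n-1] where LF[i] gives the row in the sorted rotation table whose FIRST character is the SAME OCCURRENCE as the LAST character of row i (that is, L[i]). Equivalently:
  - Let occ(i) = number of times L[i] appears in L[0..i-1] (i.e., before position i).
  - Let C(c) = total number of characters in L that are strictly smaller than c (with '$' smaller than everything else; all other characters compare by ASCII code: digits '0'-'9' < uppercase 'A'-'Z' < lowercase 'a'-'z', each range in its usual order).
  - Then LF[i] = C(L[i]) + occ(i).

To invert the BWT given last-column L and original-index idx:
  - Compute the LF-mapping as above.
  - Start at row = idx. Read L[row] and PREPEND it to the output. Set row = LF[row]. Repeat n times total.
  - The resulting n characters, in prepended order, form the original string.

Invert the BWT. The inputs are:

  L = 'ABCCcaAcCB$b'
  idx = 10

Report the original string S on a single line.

Answer: cBbcCaCACBA$

Derivation:
LF mapping: 1 3 5 6 10 8 2 11 7 4 0 9
Walk LF starting at row 10, prepending L[row]:
  step 1: row=10, L[10]='$', prepend. Next row=LF[10]=0
  step 2: row=0, L[0]='A', prepend. Next row=LF[0]=1
  step 3: row=1, L[1]='B', prepend. Next row=LF[1]=3
  step 4: row=3, L[3]='C', prepend. Next row=LF[3]=6
  step 5: row=6, L[6]='A', prepend. Next row=LF[6]=2
  step 6: row=2, L[2]='C', prepend. Next row=LF[2]=5
  step 7: row=5, L[5]='a', prepend. Next row=LF[5]=8
  step 8: row=8, L[8]='C', prepend. Next row=LF[8]=7
  step 9: row=7, L[7]='c', prepend. Next row=LF[7]=11
  step 10: row=11, L[11]='b', prepend. Next row=LF[11]=9
  step 11: row=9, L[9]='B', prepend. Next row=LF[9]=4
  step 12: row=4, L[4]='c', prepend. Next row=LF[4]=10
Reversed output: cBbcCaCACBA$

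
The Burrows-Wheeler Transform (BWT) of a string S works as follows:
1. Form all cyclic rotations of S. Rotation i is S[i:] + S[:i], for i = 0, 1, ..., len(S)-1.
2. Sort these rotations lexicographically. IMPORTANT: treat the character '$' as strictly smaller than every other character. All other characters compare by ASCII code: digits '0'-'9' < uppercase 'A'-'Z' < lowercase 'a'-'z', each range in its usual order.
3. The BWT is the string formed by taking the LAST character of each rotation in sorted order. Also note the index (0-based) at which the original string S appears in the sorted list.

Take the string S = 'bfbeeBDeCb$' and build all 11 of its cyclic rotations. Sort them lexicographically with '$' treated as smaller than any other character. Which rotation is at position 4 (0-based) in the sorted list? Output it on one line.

All 11 rotations (rotation i = S[i:]+S[:i]):
  rot[0] = bfbeeBDeCb$
  rot[1] = fbeeBDeCb$b
  rot[2] = beeBDeCb$bf
  rot[3] = eeBDeCb$bfb
  rot[4] = eBDeCb$bfbe
  rot[5] = BDeCb$bfbee
  rot[6] = DeCb$bfbeeB
  rot[7] = eCb$bfbeeBD
  rot[8] = Cb$bfbeeBDe
  rot[9] = b$bfbeeBDeC
  rot[10] = $bfbeeBDeCb
Sorted (with $ < everything):
  sorted[0] = $bfbeeBDeCb
  sorted[1] = BDeCb$bfbee
  sorted[2] = Cb$bfbeeBDe
  sorted[3] = DeCb$bfbeeB
  sorted[4] = b$bfbeeBDeC
  sorted[5] = beeBDeCb$bf
  sorted[6] = bfbeeBDeCb$
  sorted[7] = eBDeCb$bfbe
  sorted[8] = eCb$bfbeeBD
  sorted[9] = eeBDeCb$bfb
  sorted[10] = fbeeBDeCb$b
sorted[4] = b$bfbeeBDeC

Answer: b$bfbeeBDeC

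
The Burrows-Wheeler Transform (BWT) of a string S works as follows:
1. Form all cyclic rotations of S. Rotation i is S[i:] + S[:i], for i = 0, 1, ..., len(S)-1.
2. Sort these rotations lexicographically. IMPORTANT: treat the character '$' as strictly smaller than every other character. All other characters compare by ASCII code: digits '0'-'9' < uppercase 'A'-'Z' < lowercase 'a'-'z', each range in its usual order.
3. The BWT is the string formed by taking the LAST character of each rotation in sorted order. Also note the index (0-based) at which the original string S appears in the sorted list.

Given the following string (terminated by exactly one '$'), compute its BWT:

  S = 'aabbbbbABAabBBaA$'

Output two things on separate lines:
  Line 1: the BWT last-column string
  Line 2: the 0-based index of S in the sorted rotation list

All 17 rotations (rotation i = S[i:]+S[:i]):
  rot[0] = aabbbbbABAabBBaA$
  rot[1] = abbbbbABAabBBaA$a
  rot[2] = bbbbbABAabBBaA$aa
  rot[3] = bbbbABAabBBaA$aab
  rot[4] = bbbABAabBBaA$aabb
  rot[5] = bbABAabBBaA$aabbb
  rot[6] = bABAabBBaA$aabbbb
  rot[7] = ABAabBBaA$aabbbbb
  rot[8] = BAabBBaA$aabbbbbA
  rot[9] = AabBBaA$aabbbbbAB
  rot[10] = abBBaA$aabbbbbABA
  rot[11] = bBBaA$aabbbbbABAa
  rot[12] = BBaA$aabbbbbABAab
  rot[13] = BaA$aabbbbbABAabB
  rot[14] = aA$aabbbbbABAabBB
  rot[15] = A$aabbbbbABAabBBa
  rot[16] = $aabbbbbABAabBBaA
Sorted (with $ < everything):
  sorted[0] = $aabbbbbABAabBBaA  (last char: 'A')
  sorted[1] = A$aabbbbbABAabBBa  (last char: 'a')
  sorted[2] = ABAabBBaA$aabbbbb  (last char: 'b')
  sorted[3] = AabBBaA$aabbbbbAB  (last char: 'B')
  sorted[4] = BAabBBaA$aabbbbbA  (last char: 'A')
  sorted[5] = BBaA$aabbbbbABAab  (last char: 'b')
  sorted[6] = BaA$aabbbbbABAabB  (last char: 'B')
  sorted[7] = aA$aabbbbbABAabBB  (last char: 'B')
  sorted[8] = aabbbbbABAabBBaA$  (last char: '$')
  sorted[9] = abBBaA$aabbbbbABA  (last char: 'A')
  sorted[10] = abbbbbABAabBBaA$a  (last char: 'a')
  sorted[11] = bABAabBBaA$aabbbb  (last char: 'b')
  sorted[12] = bBBaA$aabbbbbABAa  (last char: 'a')
  sorted[13] = bbABAabBBaA$aabbb  (last char: 'b')
  sorted[14] = bbbABAabBBaA$aabb  (last char: 'b')
  sorted[15] = bbbbABAabBBaA$aab  (last char: 'b')
  sorted[16] = bbbbbABAabBBaA$aa  (last char: 'a')
Last column: AabBAbBB$Aababbba
Original string S is at sorted index 8

Answer: AabBAbBB$Aababbba
8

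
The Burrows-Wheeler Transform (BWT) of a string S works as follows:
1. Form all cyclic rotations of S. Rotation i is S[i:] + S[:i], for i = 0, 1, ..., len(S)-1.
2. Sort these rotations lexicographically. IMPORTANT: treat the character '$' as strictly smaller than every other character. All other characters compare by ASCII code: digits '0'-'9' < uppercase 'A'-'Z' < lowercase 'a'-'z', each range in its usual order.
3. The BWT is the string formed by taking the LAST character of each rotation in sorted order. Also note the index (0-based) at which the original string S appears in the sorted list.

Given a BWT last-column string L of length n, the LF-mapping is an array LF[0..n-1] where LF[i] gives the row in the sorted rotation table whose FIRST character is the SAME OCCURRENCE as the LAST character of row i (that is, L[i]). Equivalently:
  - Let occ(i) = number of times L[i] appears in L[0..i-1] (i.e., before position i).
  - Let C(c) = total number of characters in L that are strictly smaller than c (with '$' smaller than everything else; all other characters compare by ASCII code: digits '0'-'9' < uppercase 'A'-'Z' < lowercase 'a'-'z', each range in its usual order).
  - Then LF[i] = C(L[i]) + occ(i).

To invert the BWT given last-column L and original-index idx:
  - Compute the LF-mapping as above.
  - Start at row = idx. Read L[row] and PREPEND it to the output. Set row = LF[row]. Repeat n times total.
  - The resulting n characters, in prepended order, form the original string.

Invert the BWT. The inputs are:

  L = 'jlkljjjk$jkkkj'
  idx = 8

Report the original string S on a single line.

LF mapping: 1 12 7 13 2 3 4 8 0 5 9 10 11 6
Walk LF starting at row 8, prepending L[row]:
  step 1: row=8, L[8]='$', prepend. Next row=LF[8]=0
  step 2: row=0, L[0]='j', prepend. Next row=LF[0]=1
  step 3: row=1, L[1]='l', prepend. Next row=LF[1]=12
  step 4: row=12, L[12]='k', prepend. Next row=LF[12]=11
  step 5: row=11, L[11]='k', prepend. Next row=LF[11]=10
  step 6: row=10, L[10]='k', prepend. Next row=LF[10]=9
  step 7: row=9, L[9]='j', prepend. Next row=LF[9]=5
  step 8: row=5, L[5]='j', prepend. Next row=LF[5]=3
  step 9: row=3, L[3]='l', prepend. Next row=LF[3]=13
  step 10: row=13, L[13]='j', prepend. Next row=LF[13]=6
  step 11: row=6, L[6]='j', prepend. Next row=LF[6]=4
  step 12: row=4, L[4]='j', prepend. Next row=LF[4]=2
  step 13: row=2, L[2]='k', prepend. Next row=LF[2]=7
  step 14: row=7, L[7]='k', prepend. Next row=LF[7]=8
Reversed output: kkjjjljjkkklj$

Answer: kkjjjljjkkklj$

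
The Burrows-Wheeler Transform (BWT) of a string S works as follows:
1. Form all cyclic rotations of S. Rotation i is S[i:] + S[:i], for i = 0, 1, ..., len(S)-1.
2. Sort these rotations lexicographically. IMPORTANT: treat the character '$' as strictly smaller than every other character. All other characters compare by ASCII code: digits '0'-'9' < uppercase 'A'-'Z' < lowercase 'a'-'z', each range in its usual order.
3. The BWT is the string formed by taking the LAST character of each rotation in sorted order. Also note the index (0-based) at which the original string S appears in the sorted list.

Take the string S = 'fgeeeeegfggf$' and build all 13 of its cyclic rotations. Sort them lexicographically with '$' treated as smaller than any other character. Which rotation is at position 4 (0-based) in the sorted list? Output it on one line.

Answer: eegfggf$fgeee

Derivation:
All 13 rotations (rotation i = S[i:]+S[:i]):
  rot[0] = fgeeeeegfggf$
  rot[1] = geeeeegfggf$f
  rot[2] = eeeeegfggf$fg
  rot[3] = eeeegfggf$fge
  rot[4] = eeegfggf$fgee
  rot[5] = eegfggf$fgeee
  rot[6] = egfggf$fgeeee
  rot[7] = gfggf$fgeeeee
  rot[8] = fggf$fgeeeeeg
  rot[9] = ggf$fgeeeeegf
  rot[10] = gf$fgeeeeegfg
  rot[11] = f$fgeeeeegfgg
  rot[12] = $fgeeeeegfggf
Sorted (with $ < everything):
  sorted[0] = $fgeeeeegfggf
  sorted[1] = eeeeegfggf$fg
  sorted[2] = eeeegfggf$fge
  sorted[3] = eeegfggf$fgee
  sorted[4] = eegfggf$fgeee
  sorted[5] = egfggf$fgeeee
  sorted[6] = f$fgeeeeegfgg
  sorted[7] = fgeeeeegfggf$
  sorted[8] = fggf$fgeeeeeg
  sorted[9] = geeeeegfggf$f
  sorted[10] = gf$fgeeeeegfg
  sorted[11] = gfggf$fgeeeee
  sorted[12] = ggf$fgeeeeegf
sorted[4] = eegfggf$fgeee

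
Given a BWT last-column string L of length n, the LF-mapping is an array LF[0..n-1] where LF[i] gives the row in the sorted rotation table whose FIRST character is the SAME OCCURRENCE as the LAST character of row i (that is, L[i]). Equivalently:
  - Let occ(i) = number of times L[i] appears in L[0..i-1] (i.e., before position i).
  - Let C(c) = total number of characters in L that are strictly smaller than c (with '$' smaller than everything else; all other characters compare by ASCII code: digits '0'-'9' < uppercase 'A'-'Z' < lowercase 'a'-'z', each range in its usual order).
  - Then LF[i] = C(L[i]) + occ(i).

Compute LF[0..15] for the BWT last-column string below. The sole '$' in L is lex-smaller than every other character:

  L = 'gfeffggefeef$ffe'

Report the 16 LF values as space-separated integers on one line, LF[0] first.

Answer: 13 6 1 7 8 14 15 2 9 3 4 10 0 11 12 5

Derivation:
Char counts: '$':1, 'e':5, 'f':7, 'g':3
C (first-col start): C('$')=0, C('e')=1, C('f')=6, C('g')=13
L[0]='g': occ=0, LF[0]=C('g')+0=13+0=13
L[1]='f': occ=0, LF[1]=C('f')+0=6+0=6
L[2]='e': occ=0, LF[2]=C('e')+0=1+0=1
L[3]='f': occ=1, LF[3]=C('f')+1=6+1=7
L[4]='f': occ=2, LF[4]=C('f')+2=6+2=8
L[5]='g': occ=1, LF[5]=C('g')+1=13+1=14
L[6]='g': occ=2, LF[6]=C('g')+2=13+2=15
L[7]='e': occ=1, LF[7]=C('e')+1=1+1=2
L[8]='f': occ=3, LF[8]=C('f')+3=6+3=9
L[9]='e': occ=2, LF[9]=C('e')+2=1+2=3
L[10]='e': occ=3, LF[10]=C('e')+3=1+3=4
L[11]='f': occ=4, LF[11]=C('f')+4=6+4=10
L[12]='$': occ=0, LF[12]=C('$')+0=0+0=0
L[13]='f': occ=5, LF[13]=C('f')+5=6+5=11
L[14]='f': occ=6, LF[14]=C('f')+6=6+6=12
L[15]='e': occ=4, LF[15]=C('e')+4=1+4=5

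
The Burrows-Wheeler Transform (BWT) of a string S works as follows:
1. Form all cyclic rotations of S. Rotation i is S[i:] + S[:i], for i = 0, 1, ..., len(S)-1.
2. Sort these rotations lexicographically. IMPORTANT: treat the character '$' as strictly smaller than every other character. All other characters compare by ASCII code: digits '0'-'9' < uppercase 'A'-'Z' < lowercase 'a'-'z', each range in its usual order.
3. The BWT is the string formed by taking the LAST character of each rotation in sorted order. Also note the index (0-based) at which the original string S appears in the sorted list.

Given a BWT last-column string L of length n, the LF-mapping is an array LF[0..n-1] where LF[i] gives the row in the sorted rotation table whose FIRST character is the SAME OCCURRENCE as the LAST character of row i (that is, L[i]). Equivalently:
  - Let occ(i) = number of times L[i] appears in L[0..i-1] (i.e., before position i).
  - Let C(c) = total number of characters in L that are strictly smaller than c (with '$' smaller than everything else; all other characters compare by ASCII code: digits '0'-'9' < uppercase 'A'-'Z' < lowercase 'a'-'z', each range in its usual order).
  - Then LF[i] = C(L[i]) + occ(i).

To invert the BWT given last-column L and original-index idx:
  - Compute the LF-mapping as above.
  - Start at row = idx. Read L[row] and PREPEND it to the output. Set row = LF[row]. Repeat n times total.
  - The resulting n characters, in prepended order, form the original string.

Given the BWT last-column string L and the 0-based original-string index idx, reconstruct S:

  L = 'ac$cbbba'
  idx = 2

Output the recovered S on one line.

LF mapping: 1 6 0 7 3 4 5 2
Walk LF starting at row 2, prepending L[row]:
  step 1: row=2, L[2]='$', prepend. Next row=LF[2]=0
  step 2: row=0, L[0]='a', prepend. Next row=LF[0]=1
  step 3: row=1, L[1]='c', prepend. Next row=LF[1]=6
  step 4: row=6, L[6]='b', prepend. Next row=LF[6]=5
  step 5: row=5, L[5]='b', prepend. Next row=LF[5]=4
  step 6: row=4, L[4]='b', prepend. Next row=LF[4]=3
  step 7: row=3, L[3]='c', prepend. Next row=LF[3]=7
  step 8: row=7, L[7]='a', prepend. Next row=LF[7]=2
Reversed output: acbbbca$

Answer: acbbbca$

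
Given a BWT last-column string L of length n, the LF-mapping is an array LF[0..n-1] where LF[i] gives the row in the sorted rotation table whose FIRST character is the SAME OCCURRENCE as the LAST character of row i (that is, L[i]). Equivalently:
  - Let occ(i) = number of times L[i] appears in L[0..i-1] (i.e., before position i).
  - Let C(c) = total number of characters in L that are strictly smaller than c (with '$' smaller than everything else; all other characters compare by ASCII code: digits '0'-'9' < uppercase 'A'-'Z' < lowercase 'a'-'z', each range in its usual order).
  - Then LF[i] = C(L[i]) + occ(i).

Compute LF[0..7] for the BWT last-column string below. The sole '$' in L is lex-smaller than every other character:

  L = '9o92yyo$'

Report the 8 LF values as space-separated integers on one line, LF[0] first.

Answer: 2 4 3 1 6 7 5 0

Derivation:
Char counts: '$':1, '2':1, '9':2, 'o':2, 'y':2
C (first-col start): C('$')=0, C('2')=1, C('9')=2, C('o')=4, C('y')=6
L[0]='9': occ=0, LF[0]=C('9')+0=2+0=2
L[1]='o': occ=0, LF[1]=C('o')+0=4+0=4
L[2]='9': occ=1, LF[2]=C('9')+1=2+1=3
L[3]='2': occ=0, LF[3]=C('2')+0=1+0=1
L[4]='y': occ=0, LF[4]=C('y')+0=6+0=6
L[5]='y': occ=1, LF[5]=C('y')+1=6+1=7
L[6]='o': occ=1, LF[6]=C('o')+1=4+1=5
L[7]='$': occ=0, LF[7]=C('$')+0=0+0=0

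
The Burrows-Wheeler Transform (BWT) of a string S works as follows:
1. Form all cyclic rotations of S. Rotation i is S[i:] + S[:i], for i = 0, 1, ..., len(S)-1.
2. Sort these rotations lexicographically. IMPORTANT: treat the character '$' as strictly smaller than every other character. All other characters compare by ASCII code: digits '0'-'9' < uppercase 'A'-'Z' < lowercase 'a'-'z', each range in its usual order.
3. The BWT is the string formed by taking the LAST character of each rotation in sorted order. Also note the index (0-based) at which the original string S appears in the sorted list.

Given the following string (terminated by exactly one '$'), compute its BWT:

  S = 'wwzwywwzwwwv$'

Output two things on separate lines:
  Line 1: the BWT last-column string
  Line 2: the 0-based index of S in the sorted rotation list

All 13 rotations (rotation i = S[i:]+S[:i]):
  rot[0] = wwzwywwzwwwv$
  rot[1] = wzwywwzwwwv$w
  rot[2] = zwywwzwwwv$ww
  rot[3] = wywwzwwwv$wwz
  rot[4] = ywwzwwwv$wwzw
  rot[5] = wwzwwwv$wwzwy
  rot[6] = wzwwwv$wwzwyw
  rot[7] = zwwwv$wwzwyww
  rot[8] = wwwv$wwzwywwz
  rot[9] = wwv$wwzwywwzw
  rot[10] = wv$wwzwywwzww
  rot[11] = v$wwzwywwzwww
  rot[12] = $wwzwywwzwwwv
Sorted (with $ < everything):
  sorted[0] = $wwzwywwzwwwv  (last char: 'v')
  sorted[1] = v$wwzwywwzwww  (last char: 'w')
  sorted[2] = wv$wwzwywwzww  (last char: 'w')
  sorted[3] = wwv$wwzwywwzw  (last char: 'w')
  sorted[4] = wwwv$wwzwywwz  (last char: 'z')
  sorted[5] = wwzwwwv$wwzwy  (last char: 'y')
  sorted[6] = wwzwywwzwwwv$  (last char: '$')
  sorted[7] = wywwzwwwv$wwz  (last char: 'z')
  sorted[8] = wzwwwv$wwzwyw  (last char: 'w')
  sorted[9] = wzwywwzwwwv$w  (last char: 'w')
  sorted[10] = ywwzwwwv$wwzw  (last char: 'w')
  sorted[11] = zwwwv$wwzwyww  (last char: 'w')
  sorted[12] = zwywwzwwwv$ww  (last char: 'w')
Last column: vwwwzy$zwwwww
Original string S is at sorted index 6

Answer: vwwwzy$zwwwww
6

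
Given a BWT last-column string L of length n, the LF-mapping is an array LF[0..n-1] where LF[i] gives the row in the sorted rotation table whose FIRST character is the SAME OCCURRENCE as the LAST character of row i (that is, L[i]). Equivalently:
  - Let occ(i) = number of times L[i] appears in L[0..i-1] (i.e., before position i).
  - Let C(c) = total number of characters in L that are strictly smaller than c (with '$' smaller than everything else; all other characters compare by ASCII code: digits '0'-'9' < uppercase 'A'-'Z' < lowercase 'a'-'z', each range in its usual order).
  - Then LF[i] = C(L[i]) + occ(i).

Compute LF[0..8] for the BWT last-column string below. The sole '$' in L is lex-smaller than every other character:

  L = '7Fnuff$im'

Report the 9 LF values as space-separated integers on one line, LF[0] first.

Char counts: '$':1, '7':1, 'F':1, 'f':2, 'i':1, 'm':1, 'n':1, 'u':1
C (first-col start): C('$')=0, C('7')=1, C('F')=2, C('f')=3, C('i')=5, C('m')=6, C('n')=7, C('u')=8
L[0]='7': occ=0, LF[0]=C('7')+0=1+0=1
L[1]='F': occ=0, LF[1]=C('F')+0=2+0=2
L[2]='n': occ=0, LF[2]=C('n')+0=7+0=7
L[3]='u': occ=0, LF[3]=C('u')+0=8+0=8
L[4]='f': occ=0, LF[4]=C('f')+0=3+0=3
L[5]='f': occ=1, LF[5]=C('f')+1=3+1=4
L[6]='$': occ=0, LF[6]=C('$')+0=0+0=0
L[7]='i': occ=0, LF[7]=C('i')+0=5+0=5
L[8]='m': occ=0, LF[8]=C('m')+0=6+0=6

Answer: 1 2 7 8 3 4 0 5 6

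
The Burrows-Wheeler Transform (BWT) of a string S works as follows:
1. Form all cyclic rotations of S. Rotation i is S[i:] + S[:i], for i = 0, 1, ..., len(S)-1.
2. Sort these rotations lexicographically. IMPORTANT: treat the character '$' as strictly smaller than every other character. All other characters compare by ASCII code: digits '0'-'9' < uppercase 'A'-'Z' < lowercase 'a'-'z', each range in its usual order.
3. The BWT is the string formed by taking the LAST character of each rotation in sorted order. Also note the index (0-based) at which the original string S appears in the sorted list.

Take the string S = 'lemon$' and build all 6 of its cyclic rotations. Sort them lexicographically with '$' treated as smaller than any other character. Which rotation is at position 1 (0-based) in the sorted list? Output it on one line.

Answer: emon$l

Derivation:
All 6 rotations (rotation i = S[i:]+S[:i]):
  rot[0] = lemon$
  rot[1] = emon$l
  rot[2] = mon$le
  rot[3] = on$lem
  rot[4] = n$lemo
  rot[5] = $lemon
Sorted (with $ < everything):
  sorted[0] = $lemon
  sorted[1] = emon$l
  sorted[2] = lemon$
  sorted[3] = mon$le
  sorted[4] = n$lemo
  sorted[5] = on$lem
sorted[1] = emon$l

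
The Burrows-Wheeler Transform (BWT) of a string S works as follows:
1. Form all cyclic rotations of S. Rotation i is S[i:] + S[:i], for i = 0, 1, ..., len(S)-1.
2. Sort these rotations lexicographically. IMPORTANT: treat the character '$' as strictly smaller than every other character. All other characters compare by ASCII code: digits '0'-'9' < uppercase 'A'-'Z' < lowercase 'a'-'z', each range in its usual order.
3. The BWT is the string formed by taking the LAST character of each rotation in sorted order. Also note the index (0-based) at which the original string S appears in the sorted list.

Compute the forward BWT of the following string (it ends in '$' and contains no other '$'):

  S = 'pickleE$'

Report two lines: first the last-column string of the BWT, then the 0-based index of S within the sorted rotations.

Answer: Eeilpck$
7

Derivation:
All 8 rotations (rotation i = S[i:]+S[:i]):
  rot[0] = pickleE$
  rot[1] = ickleE$p
  rot[2] = ckleE$pi
  rot[3] = kleE$pic
  rot[4] = leE$pick
  rot[5] = eE$pickl
  rot[6] = E$pickle
  rot[7] = $pickleE
Sorted (with $ < everything):
  sorted[0] = $pickleE  (last char: 'E')
  sorted[1] = E$pickle  (last char: 'e')
  sorted[2] = ckleE$pi  (last char: 'i')
  sorted[3] = eE$pickl  (last char: 'l')
  sorted[4] = ickleE$p  (last char: 'p')
  sorted[5] = kleE$pic  (last char: 'c')
  sorted[6] = leE$pick  (last char: 'k')
  sorted[7] = pickleE$  (last char: '$')
Last column: Eeilpck$
Original string S is at sorted index 7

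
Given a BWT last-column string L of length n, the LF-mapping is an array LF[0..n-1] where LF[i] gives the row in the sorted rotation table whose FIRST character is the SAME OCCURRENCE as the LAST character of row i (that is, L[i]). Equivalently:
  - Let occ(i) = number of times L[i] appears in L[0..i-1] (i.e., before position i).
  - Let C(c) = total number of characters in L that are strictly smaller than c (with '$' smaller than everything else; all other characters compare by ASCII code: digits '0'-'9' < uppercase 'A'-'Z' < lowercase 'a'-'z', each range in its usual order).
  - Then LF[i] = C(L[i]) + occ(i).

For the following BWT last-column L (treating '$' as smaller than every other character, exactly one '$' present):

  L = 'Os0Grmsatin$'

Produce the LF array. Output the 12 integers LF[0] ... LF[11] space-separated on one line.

Char counts: '$':1, '0':1, 'G':1, 'O':1, 'a':1, 'i':1, 'm':1, 'n':1, 'r':1, 's':2, 't':1
C (first-col start): C('$')=0, C('0')=1, C('G')=2, C('O')=3, C('a')=4, C('i')=5, C('m')=6, C('n')=7, C('r')=8, C('s')=9, C('t')=11
L[0]='O': occ=0, LF[0]=C('O')+0=3+0=3
L[1]='s': occ=0, LF[1]=C('s')+0=9+0=9
L[2]='0': occ=0, LF[2]=C('0')+0=1+0=1
L[3]='G': occ=0, LF[3]=C('G')+0=2+0=2
L[4]='r': occ=0, LF[4]=C('r')+0=8+0=8
L[5]='m': occ=0, LF[5]=C('m')+0=6+0=6
L[6]='s': occ=1, LF[6]=C('s')+1=9+1=10
L[7]='a': occ=0, LF[7]=C('a')+0=4+0=4
L[8]='t': occ=0, LF[8]=C('t')+0=11+0=11
L[9]='i': occ=0, LF[9]=C('i')+0=5+0=5
L[10]='n': occ=0, LF[10]=C('n')+0=7+0=7
L[11]='$': occ=0, LF[11]=C('$')+0=0+0=0

Answer: 3 9 1 2 8 6 10 4 11 5 7 0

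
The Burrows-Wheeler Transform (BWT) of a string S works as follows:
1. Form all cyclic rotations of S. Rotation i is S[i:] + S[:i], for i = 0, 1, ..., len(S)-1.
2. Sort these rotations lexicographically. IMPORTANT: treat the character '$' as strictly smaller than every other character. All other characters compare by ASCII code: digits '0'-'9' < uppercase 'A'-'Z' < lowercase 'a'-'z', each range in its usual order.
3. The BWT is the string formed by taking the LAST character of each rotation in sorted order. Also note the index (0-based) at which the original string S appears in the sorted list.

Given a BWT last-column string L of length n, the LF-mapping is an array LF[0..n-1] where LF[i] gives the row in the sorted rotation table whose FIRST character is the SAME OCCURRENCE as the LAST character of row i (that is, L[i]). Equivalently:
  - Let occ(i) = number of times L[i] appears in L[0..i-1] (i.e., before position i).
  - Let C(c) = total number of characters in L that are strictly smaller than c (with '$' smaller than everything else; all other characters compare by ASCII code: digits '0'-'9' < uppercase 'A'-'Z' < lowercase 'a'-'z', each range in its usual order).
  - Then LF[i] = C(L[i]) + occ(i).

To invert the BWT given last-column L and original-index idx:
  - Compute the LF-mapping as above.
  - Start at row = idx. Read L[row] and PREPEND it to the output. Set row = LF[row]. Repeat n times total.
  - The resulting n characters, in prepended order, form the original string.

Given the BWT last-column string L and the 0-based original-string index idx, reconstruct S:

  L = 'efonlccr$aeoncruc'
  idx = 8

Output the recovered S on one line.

Answer: falconoccurrence$

Derivation:
LF mapping: 6 8 12 10 9 2 3 14 0 1 7 13 11 4 15 16 5
Walk LF starting at row 8, prepending L[row]:
  step 1: row=8, L[8]='$', prepend. Next row=LF[8]=0
  step 2: row=0, L[0]='e', prepend. Next row=LF[0]=6
  step 3: row=6, L[6]='c', prepend. Next row=LF[6]=3
  step 4: row=3, L[3]='n', prepend. Next row=LF[3]=10
  step 5: row=10, L[10]='e', prepend. Next row=LF[10]=7
  step 6: row=7, L[7]='r', prepend. Next row=LF[7]=14
  step 7: row=14, L[14]='r', prepend. Next row=LF[14]=15
  step 8: row=15, L[15]='u', prepend. Next row=LF[15]=16
  step 9: row=16, L[16]='c', prepend. Next row=LF[16]=5
  step 10: row=5, L[5]='c', prepend. Next row=LF[5]=2
  step 11: row=2, L[2]='o', prepend. Next row=LF[2]=12
  step 12: row=12, L[12]='n', prepend. Next row=LF[12]=11
  step 13: row=11, L[11]='o', prepend. Next row=LF[11]=13
  step 14: row=13, L[13]='c', prepend. Next row=LF[13]=4
  step 15: row=4, L[4]='l', prepend. Next row=LF[4]=9
  step 16: row=9, L[9]='a', prepend. Next row=LF[9]=1
  step 17: row=1, L[1]='f', prepend. Next row=LF[1]=8
Reversed output: falconoccurrence$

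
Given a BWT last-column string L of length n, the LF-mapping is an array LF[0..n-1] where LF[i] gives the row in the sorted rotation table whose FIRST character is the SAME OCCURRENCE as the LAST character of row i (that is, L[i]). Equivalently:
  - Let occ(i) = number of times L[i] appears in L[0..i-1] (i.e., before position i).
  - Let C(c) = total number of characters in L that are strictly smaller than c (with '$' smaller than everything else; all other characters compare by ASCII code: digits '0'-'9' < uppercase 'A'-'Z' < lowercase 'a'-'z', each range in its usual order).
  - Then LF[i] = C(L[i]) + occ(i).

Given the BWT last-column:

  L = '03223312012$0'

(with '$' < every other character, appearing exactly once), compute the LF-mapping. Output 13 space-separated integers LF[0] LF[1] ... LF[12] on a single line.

Char counts: '$':1, '0':3, '1':2, '2':4, '3':3
C (first-col start): C('$')=0, C('0')=1, C('1')=4, C('2')=6, C('3')=10
L[0]='0': occ=0, LF[0]=C('0')+0=1+0=1
L[1]='3': occ=0, LF[1]=C('3')+0=10+0=10
L[2]='2': occ=0, LF[2]=C('2')+0=6+0=6
L[3]='2': occ=1, LF[3]=C('2')+1=6+1=7
L[4]='3': occ=1, LF[4]=C('3')+1=10+1=11
L[5]='3': occ=2, LF[5]=C('3')+2=10+2=12
L[6]='1': occ=0, LF[6]=C('1')+0=4+0=4
L[7]='2': occ=2, LF[7]=C('2')+2=6+2=8
L[8]='0': occ=1, LF[8]=C('0')+1=1+1=2
L[9]='1': occ=1, LF[9]=C('1')+1=4+1=5
L[10]='2': occ=3, LF[10]=C('2')+3=6+3=9
L[11]='$': occ=0, LF[11]=C('$')+0=0+0=0
L[12]='0': occ=2, LF[12]=C('0')+2=1+2=3

Answer: 1 10 6 7 11 12 4 8 2 5 9 0 3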